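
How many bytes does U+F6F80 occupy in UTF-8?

U+F6F80 = 0xF6F80. UTF-8 uses 1 byte below 0x80, 2 below 0x800, 3 below 0x10000, 4 up to 0x10FFFF. 0xF6F80 is in U+10000–U+10FFFF → 4 bytes.

4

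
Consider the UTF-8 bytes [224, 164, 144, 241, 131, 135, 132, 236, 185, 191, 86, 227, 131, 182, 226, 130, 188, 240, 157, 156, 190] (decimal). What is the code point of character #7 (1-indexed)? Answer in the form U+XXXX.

Offset 0: leading byte 0xE0 = 11100000 → 3-byte char #1 = E0 A4 90.
Offset 3: leading byte 0xF1 = 11110001 → 4-byte char #2 = F1 83 87 84.
Offset 7: leading byte 0xEC = 11101100 → 3-byte char #3 = EC B9 BF.
Offset 10: leading byte 0x56 = 01010110 → 1-byte char #4 = 56.
Offset 11: leading byte 0xE3 = 11100011 → 3-byte char #5 = E3 83 B6.
Offset 14: leading byte 0xE2 = 11100010 → 3-byte char #6 = E2 82 BC.
Offset 17: leading byte 0xF0 = 11110000 → 4-byte char #7 = F0 9D 9C BE.
Leading byte 0xF0 = 11110000 matches 11110xxx → 4-byte sequence.
Byte 1: 0xF0 = 11110000, payload 000 (3 bits).
Byte 2: 0x9D = 10011101 (10xxxxxx ✓), payload 011101.
Byte 3: 0x9C = 10011100 (10xxxxxx ✓), payload 011100.
Byte 4: 0xBE = 10111110 (10xxxxxx ✓), payload 111110.
Concatenate: 000011101011100111110 = 0x1D73E (21 bits → U+1D73E).

U+1D73E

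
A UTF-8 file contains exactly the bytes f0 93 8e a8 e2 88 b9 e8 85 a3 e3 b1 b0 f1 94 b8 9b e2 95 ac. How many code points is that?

6

Byte at offset 0: 0xF0 = 11110000 → 4-byte char (#1). Advance 4.
Byte at offset 4: 0xE2 = 11100010 → 3-byte char (#2). Advance 3.
Byte at offset 7: 0xE8 = 11101000 → 3-byte char (#3). Advance 3.
Byte at offset 10: 0xE3 = 11100011 → 3-byte char (#4). Advance 3.
Byte at offset 13: 0xF1 = 11110001 → 4-byte char (#5). Advance 4.
Byte at offset 17: 0xE2 = 11100010 → 3-byte char (#6). Advance 3.
Reached end at offset 20 after 6 code points.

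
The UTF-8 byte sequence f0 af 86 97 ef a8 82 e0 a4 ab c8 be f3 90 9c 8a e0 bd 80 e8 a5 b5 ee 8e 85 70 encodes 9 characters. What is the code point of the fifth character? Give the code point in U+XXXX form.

U+D070A

Offset 0: leading byte 0xF0 = 11110000 → 4-byte char #1 = F0 AF 86 97.
Offset 4: leading byte 0xEF = 11101111 → 3-byte char #2 = EF A8 82.
Offset 7: leading byte 0xE0 = 11100000 → 3-byte char #3 = E0 A4 AB.
Offset 10: leading byte 0xC8 = 11001000 → 2-byte char #4 = C8 BE.
Offset 12: leading byte 0xF3 = 11110011 → 4-byte char #5 = F3 90 9C 8A.
Leading byte 0xF3 = 11110011 matches 11110xxx → 4-byte sequence.
Byte 1: 0xF3 = 11110011, payload 011 (3 bits).
Byte 2: 0x90 = 10010000 (10xxxxxx ✓), payload 010000.
Byte 3: 0x9C = 10011100 (10xxxxxx ✓), payload 011100.
Byte 4: 0x8A = 10001010 (10xxxxxx ✓), payload 001010.
Concatenate: 011010000011100001010 = 0xD070A (21 bits → U+D070A).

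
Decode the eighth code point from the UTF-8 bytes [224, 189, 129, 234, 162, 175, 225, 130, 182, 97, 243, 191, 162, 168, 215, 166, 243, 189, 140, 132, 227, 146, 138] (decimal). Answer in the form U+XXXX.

Offset 0: leading byte 0xE0 = 11100000 → 3-byte char #1 = E0 BD 81.
Offset 3: leading byte 0xEA = 11101010 → 3-byte char #2 = EA A2 AF.
Offset 6: leading byte 0xE1 = 11100001 → 3-byte char #3 = E1 82 B6.
Offset 9: leading byte 0x61 = 01100001 → 1-byte char #4 = 61.
Offset 10: leading byte 0xF3 = 11110011 → 4-byte char #5 = F3 BF A2 A8.
Offset 14: leading byte 0xD7 = 11010111 → 2-byte char #6 = D7 A6.
Offset 16: leading byte 0xF3 = 11110011 → 4-byte char #7 = F3 BD 8C 84.
Offset 20: leading byte 0xE3 = 11100011 → 3-byte char #8 = E3 92 8A.
Leading byte 0xE3 = 11100011 matches 1110xxxx → 3-byte sequence.
Byte 1: 0xE3 = 11100011, payload 0011 (4 bits).
Byte 2: 0x92 = 10010010 (10xxxxxx ✓), payload 010010.
Byte 3: 0x8A = 10001010 (10xxxxxx ✓), payload 001010.
Concatenate: 0011010010001010 = 0x348A (16 bits → U+348A).

U+348A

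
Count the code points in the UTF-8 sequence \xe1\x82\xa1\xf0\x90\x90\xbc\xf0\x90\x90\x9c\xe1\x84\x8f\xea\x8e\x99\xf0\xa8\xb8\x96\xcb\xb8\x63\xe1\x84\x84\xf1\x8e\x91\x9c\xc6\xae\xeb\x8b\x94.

Byte at offset 0: 0xE1 = 11100001 → 3-byte char (#1). Advance 3.
Byte at offset 3: 0xF0 = 11110000 → 4-byte char (#2). Advance 4.
Byte at offset 7: 0xF0 = 11110000 → 4-byte char (#3). Advance 4.
Byte at offset 11: 0xE1 = 11100001 → 3-byte char (#4). Advance 3.
Byte at offset 14: 0xEA = 11101010 → 3-byte char (#5). Advance 3.
Byte at offset 17: 0xF0 = 11110000 → 4-byte char (#6). Advance 4.
Byte at offset 21: 0xCB = 11001011 → 2-byte char (#7). Advance 2.
Byte at offset 23: 0x63 = 01100011 → 1-byte char (#8). Advance 1.
Byte at offset 24: 0xE1 = 11100001 → 3-byte char (#9). Advance 3.
Byte at offset 27: 0xF1 = 11110001 → 4-byte char (#10). Advance 4.
Byte at offset 31: 0xC6 = 11000110 → 2-byte char (#11). Advance 2.
Byte at offset 33: 0xEB = 11101011 → 3-byte char (#12). Advance 3.
Reached end at offset 36 after 12 code points.

12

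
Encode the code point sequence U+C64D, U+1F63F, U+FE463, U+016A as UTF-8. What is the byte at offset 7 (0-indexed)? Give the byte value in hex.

0xF3

U+C64D → 3-byte form EC 99 8D at offsets 0–2.
U+1F63F → 4-byte form F0 9F 98 BF at offsets 3–6.
U+FE463 → 4-byte form F3 BE 91 A3 at offsets 7–10.
Offset 7 falls in char 3's range; it's byte 1 of F3 BE 91 A3 = 0xF3.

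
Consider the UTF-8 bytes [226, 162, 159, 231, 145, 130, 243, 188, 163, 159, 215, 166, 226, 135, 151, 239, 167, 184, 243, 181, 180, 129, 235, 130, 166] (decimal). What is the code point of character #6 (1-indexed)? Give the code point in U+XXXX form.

Offset 0: leading byte 0xE2 = 11100010 → 3-byte char #1 = E2 A2 9F.
Offset 3: leading byte 0xE7 = 11100111 → 3-byte char #2 = E7 91 82.
Offset 6: leading byte 0xF3 = 11110011 → 4-byte char #3 = F3 BC A3 9F.
Offset 10: leading byte 0xD7 = 11010111 → 2-byte char #4 = D7 A6.
Offset 12: leading byte 0xE2 = 11100010 → 3-byte char #5 = E2 87 97.
Offset 15: leading byte 0xEF = 11101111 → 3-byte char #6 = EF A7 B8.
Leading byte 0xEF = 11101111 matches 1110xxxx → 3-byte sequence.
Byte 1: 0xEF = 11101111, payload 1111 (4 bits).
Byte 2: 0xA7 = 10100111 (10xxxxxx ✓), payload 100111.
Byte 3: 0xB8 = 10111000 (10xxxxxx ✓), payload 111000.
Concatenate: 1111100111111000 = 0xF9F8 (16 bits → U+F9F8).

U+F9F8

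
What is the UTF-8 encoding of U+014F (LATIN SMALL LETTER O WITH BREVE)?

U+014F = 0x14F = 335 decimal. In range U+0080–U+07FF → 2-byte form: 110xxxxx 10xxxxxx.
Binary (11 bits): 00101001111.
Split 5+6: 00101 | 001111.
Byte 1: 11000101 = 0xC5.
Byte 2: 10001111 = 0x8F.

C5 8F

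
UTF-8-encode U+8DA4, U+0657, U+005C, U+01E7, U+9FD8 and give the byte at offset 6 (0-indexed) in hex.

0xC7

U+8DA4 → 3-byte form E8 B6 A4 at offsets 0–2.
U+0657 → 2-byte form D9 97 at offsets 3–4.
U+005C → 1-byte form 5C at offsets 5–5.
U+01E7 → 2-byte form C7 A7 at offsets 6–7.
Offset 6 falls in char 4's range; it's byte 1 of C7 A7 = 0xC7.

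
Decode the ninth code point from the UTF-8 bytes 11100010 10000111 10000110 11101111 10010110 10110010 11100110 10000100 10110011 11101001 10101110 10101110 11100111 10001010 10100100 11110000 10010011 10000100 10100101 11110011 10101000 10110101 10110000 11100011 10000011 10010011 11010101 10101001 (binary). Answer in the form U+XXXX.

Offset 0: leading byte 0xE2 = 11100010 → 3-byte char #1 = E2 87 86.
Offset 3: leading byte 0xEF = 11101111 → 3-byte char #2 = EF 96 B2.
Offset 6: leading byte 0xE6 = 11100110 → 3-byte char #3 = E6 84 B3.
Offset 9: leading byte 0xE9 = 11101001 → 3-byte char #4 = E9 AE AE.
Offset 12: leading byte 0xE7 = 11100111 → 3-byte char #5 = E7 8A A4.
Offset 15: leading byte 0xF0 = 11110000 → 4-byte char #6 = F0 93 84 A5.
Offset 19: leading byte 0xF3 = 11110011 → 4-byte char #7 = F3 A8 B5 B0.
Offset 23: leading byte 0xE3 = 11100011 → 3-byte char #8 = E3 83 93.
Offset 26: leading byte 0xD5 = 11010101 → 2-byte char #9 = D5 A9.
Leading byte 0xD5 = 11010101 matches 110xxxxx → 2-byte sequence.
Byte 1: 0xD5 = 11010101, payload 10101 (5 bits).
Byte 2: 0xA9 = 10101001 (10xxxxxx ✓), payload 101001.
Concatenate: 10101101001 = 0x569 (11 bits → U+0569).

U+0569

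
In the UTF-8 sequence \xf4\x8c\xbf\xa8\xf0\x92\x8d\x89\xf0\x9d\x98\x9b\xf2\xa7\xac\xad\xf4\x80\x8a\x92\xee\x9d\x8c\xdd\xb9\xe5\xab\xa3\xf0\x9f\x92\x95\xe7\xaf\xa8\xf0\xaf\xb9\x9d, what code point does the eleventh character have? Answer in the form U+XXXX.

Offset 0: leading byte 0xF4 = 11110100 → 4-byte char #1 = F4 8C BF A8.
Offset 4: leading byte 0xF0 = 11110000 → 4-byte char #2 = F0 92 8D 89.
Offset 8: leading byte 0xF0 = 11110000 → 4-byte char #3 = F0 9D 98 9B.
Offset 12: leading byte 0xF2 = 11110010 → 4-byte char #4 = F2 A7 AC AD.
Offset 16: leading byte 0xF4 = 11110100 → 4-byte char #5 = F4 80 8A 92.
Offset 20: leading byte 0xEE = 11101110 → 3-byte char #6 = EE 9D 8C.
Offset 23: leading byte 0xDD = 11011101 → 2-byte char #7 = DD B9.
Offset 25: leading byte 0xE5 = 11100101 → 3-byte char #8 = E5 AB A3.
Offset 28: leading byte 0xF0 = 11110000 → 4-byte char #9 = F0 9F 92 95.
Offset 32: leading byte 0xE7 = 11100111 → 3-byte char #10 = E7 AF A8.
Offset 35: leading byte 0xF0 = 11110000 → 4-byte char #11 = F0 AF B9 9D.
Leading byte 0xF0 = 11110000 matches 11110xxx → 4-byte sequence.
Byte 1: 0xF0 = 11110000, payload 000 (3 bits).
Byte 2: 0xAF = 10101111 (10xxxxxx ✓), payload 101111.
Byte 3: 0xB9 = 10111001 (10xxxxxx ✓), payload 111001.
Byte 4: 0x9D = 10011101 (10xxxxxx ✓), payload 011101.
Concatenate: 000101111111001011101 = 0x2FE5D (21 bits → U+2FE5D).

U+2FE5D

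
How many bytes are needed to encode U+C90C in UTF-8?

U+C90C = 0xC90C. UTF-8 uses 1 byte below 0x80, 2 below 0x800, 3 below 0x10000, 4 up to 0x10FFFF. 0xC90C is in U+0800–U+FFFF → 3 bytes.

3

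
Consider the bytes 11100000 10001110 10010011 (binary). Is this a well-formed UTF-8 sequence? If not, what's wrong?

Leading byte 0xE0 = 11100000 → 3-byte form.
Continuation bytes all match 10xxxxxx. Payload decodes to 0x393.
But 0x393 < 0x800, the minimum for a 3-byte sequence — this is an overlong encoding.

invalid (overlong encoding)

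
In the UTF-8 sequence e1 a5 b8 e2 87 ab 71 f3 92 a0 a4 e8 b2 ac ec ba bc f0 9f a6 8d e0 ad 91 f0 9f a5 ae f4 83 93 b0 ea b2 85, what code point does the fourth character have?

U+D2824

Offset 0: leading byte 0xE1 = 11100001 → 3-byte char #1 = E1 A5 B8.
Offset 3: leading byte 0xE2 = 11100010 → 3-byte char #2 = E2 87 AB.
Offset 6: leading byte 0x71 = 01110001 → 1-byte char #3 = 71.
Offset 7: leading byte 0xF3 = 11110011 → 4-byte char #4 = F3 92 A0 A4.
Leading byte 0xF3 = 11110011 matches 11110xxx → 4-byte sequence.
Byte 1: 0xF3 = 11110011, payload 011 (3 bits).
Byte 2: 0x92 = 10010010 (10xxxxxx ✓), payload 010010.
Byte 3: 0xA0 = 10100000 (10xxxxxx ✓), payload 100000.
Byte 4: 0xA4 = 10100100 (10xxxxxx ✓), payload 100100.
Concatenate: 011010010100000100100 = 0xD2824 (21 bits → U+D2824).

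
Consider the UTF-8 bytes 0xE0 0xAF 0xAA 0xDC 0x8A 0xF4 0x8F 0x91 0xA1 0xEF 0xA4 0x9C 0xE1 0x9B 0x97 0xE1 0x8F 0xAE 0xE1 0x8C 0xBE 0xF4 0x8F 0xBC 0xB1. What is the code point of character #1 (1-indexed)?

Offset 0: leading byte 0xE0 = 11100000 → 3-byte char #1 = E0 AF AA.
Leading byte 0xE0 = 11100000 matches 1110xxxx → 3-byte sequence.
Byte 1: 0xE0 = 11100000, payload 0000 (4 bits).
Byte 2: 0xAF = 10101111 (10xxxxxx ✓), payload 101111.
Byte 3: 0xAA = 10101010 (10xxxxxx ✓), payload 101010.
Concatenate: 0000101111101010 = 0xBEA (16 bits → U+0BEA).

U+0BEA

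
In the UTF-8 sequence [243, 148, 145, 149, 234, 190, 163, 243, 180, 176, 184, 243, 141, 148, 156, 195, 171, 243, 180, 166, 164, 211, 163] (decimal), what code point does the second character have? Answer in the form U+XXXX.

Offset 0: leading byte 0xF3 = 11110011 → 4-byte char #1 = F3 94 91 95.
Offset 4: leading byte 0xEA = 11101010 → 3-byte char #2 = EA BE A3.
Leading byte 0xEA = 11101010 matches 1110xxxx → 3-byte sequence.
Byte 1: 0xEA = 11101010, payload 1010 (4 bits).
Byte 2: 0xBE = 10111110 (10xxxxxx ✓), payload 111110.
Byte 3: 0xA3 = 10100011 (10xxxxxx ✓), payload 100011.
Concatenate: 1010111110100011 = 0xAFA3 (16 bits → U+AFA3).

U+AFA3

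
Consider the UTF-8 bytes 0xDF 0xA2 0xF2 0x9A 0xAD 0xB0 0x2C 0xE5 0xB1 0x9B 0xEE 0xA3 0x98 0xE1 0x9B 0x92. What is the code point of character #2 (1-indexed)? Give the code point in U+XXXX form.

U+9AB70

Offset 0: leading byte 0xDF = 11011111 → 2-byte char #1 = DF A2.
Offset 2: leading byte 0xF2 = 11110010 → 4-byte char #2 = F2 9A AD B0.
Leading byte 0xF2 = 11110010 matches 11110xxx → 4-byte sequence.
Byte 1: 0xF2 = 11110010, payload 010 (3 bits).
Byte 2: 0x9A = 10011010 (10xxxxxx ✓), payload 011010.
Byte 3: 0xAD = 10101101 (10xxxxxx ✓), payload 101101.
Byte 4: 0xB0 = 10110000 (10xxxxxx ✓), payload 110000.
Concatenate: 010011010101101110000 = 0x9AB70 (21 bits → U+9AB70).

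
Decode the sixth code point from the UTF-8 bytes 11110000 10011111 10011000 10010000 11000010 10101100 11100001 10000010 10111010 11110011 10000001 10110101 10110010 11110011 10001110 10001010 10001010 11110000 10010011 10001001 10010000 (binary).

Offset 0: leading byte 0xF0 = 11110000 → 4-byte char #1 = F0 9F 98 90.
Offset 4: leading byte 0xC2 = 11000010 → 2-byte char #2 = C2 AC.
Offset 6: leading byte 0xE1 = 11100001 → 3-byte char #3 = E1 82 BA.
Offset 9: leading byte 0xF3 = 11110011 → 4-byte char #4 = F3 81 B5 B2.
Offset 13: leading byte 0xF3 = 11110011 → 4-byte char #5 = F3 8E 8A 8A.
Offset 17: leading byte 0xF0 = 11110000 → 4-byte char #6 = F0 93 89 90.
Leading byte 0xF0 = 11110000 matches 11110xxx → 4-byte sequence.
Byte 1: 0xF0 = 11110000, payload 000 (3 bits).
Byte 2: 0x93 = 10010011 (10xxxxxx ✓), payload 010011.
Byte 3: 0x89 = 10001001 (10xxxxxx ✓), payload 001001.
Byte 4: 0x90 = 10010000 (10xxxxxx ✓), payload 010000.
Concatenate: 000010011001001010000 = 0x13250 (21 bits → U+13250).

U+13250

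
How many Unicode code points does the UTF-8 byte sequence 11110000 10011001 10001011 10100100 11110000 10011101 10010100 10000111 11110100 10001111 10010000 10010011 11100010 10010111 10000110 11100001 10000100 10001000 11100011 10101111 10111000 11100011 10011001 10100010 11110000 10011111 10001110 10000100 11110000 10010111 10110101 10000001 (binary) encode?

9

Byte at offset 0: 0xF0 = 11110000 → 4-byte char (#1). Advance 4.
Byte at offset 4: 0xF0 = 11110000 → 4-byte char (#2). Advance 4.
Byte at offset 8: 0xF4 = 11110100 → 4-byte char (#3). Advance 4.
Byte at offset 12: 0xE2 = 11100010 → 3-byte char (#4). Advance 3.
Byte at offset 15: 0xE1 = 11100001 → 3-byte char (#5). Advance 3.
Byte at offset 18: 0xE3 = 11100011 → 3-byte char (#6). Advance 3.
Byte at offset 21: 0xE3 = 11100011 → 3-byte char (#7). Advance 3.
Byte at offset 24: 0xF0 = 11110000 → 4-byte char (#8). Advance 4.
Byte at offset 28: 0xF0 = 11110000 → 4-byte char (#9). Advance 4.
Reached end at offset 32 after 9 code points.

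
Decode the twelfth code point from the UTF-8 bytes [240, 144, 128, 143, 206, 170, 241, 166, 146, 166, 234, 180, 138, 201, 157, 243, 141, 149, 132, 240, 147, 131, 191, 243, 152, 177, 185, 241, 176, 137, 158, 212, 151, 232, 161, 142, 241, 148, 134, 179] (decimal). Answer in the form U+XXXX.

U+541B3

Offset 0: leading byte 0xF0 = 11110000 → 4-byte char #1 = F0 90 80 8F.
Offset 4: leading byte 0xCE = 11001110 → 2-byte char #2 = CE AA.
Offset 6: leading byte 0xF1 = 11110001 → 4-byte char #3 = F1 A6 92 A6.
Offset 10: leading byte 0xEA = 11101010 → 3-byte char #4 = EA B4 8A.
Offset 13: leading byte 0xC9 = 11001001 → 2-byte char #5 = C9 9D.
Offset 15: leading byte 0xF3 = 11110011 → 4-byte char #6 = F3 8D 95 84.
Offset 19: leading byte 0xF0 = 11110000 → 4-byte char #7 = F0 93 83 BF.
Offset 23: leading byte 0xF3 = 11110011 → 4-byte char #8 = F3 98 B1 B9.
Offset 27: leading byte 0xF1 = 11110001 → 4-byte char #9 = F1 B0 89 9E.
Offset 31: leading byte 0xD4 = 11010100 → 2-byte char #10 = D4 97.
Offset 33: leading byte 0xE8 = 11101000 → 3-byte char #11 = E8 A1 8E.
Offset 36: leading byte 0xF1 = 11110001 → 4-byte char #12 = F1 94 86 B3.
Leading byte 0xF1 = 11110001 matches 11110xxx → 4-byte sequence.
Byte 1: 0xF1 = 11110001, payload 001 (3 bits).
Byte 2: 0x94 = 10010100 (10xxxxxx ✓), payload 010100.
Byte 3: 0x86 = 10000110 (10xxxxxx ✓), payload 000110.
Byte 4: 0xB3 = 10110011 (10xxxxxx ✓), payload 110011.
Concatenate: 001010100000110110011 = 0x541B3 (21 bits → U+541B3).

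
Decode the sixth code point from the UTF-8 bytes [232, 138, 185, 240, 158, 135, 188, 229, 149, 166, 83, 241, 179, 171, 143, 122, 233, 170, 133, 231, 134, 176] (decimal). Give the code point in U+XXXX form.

Offset 0: leading byte 0xE8 = 11101000 → 3-byte char #1 = E8 8A B9.
Offset 3: leading byte 0xF0 = 11110000 → 4-byte char #2 = F0 9E 87 BC.
Offset 7: leading byte 0xE5 = 11100101 → 3-byte char #3 = E5 95 A6.
Offset 10: leading byte 0x53 = 01010011 → 1-byte char #4 = 53.
Offset 11: leading byte 0xF1 = 11110001 → 4-byte char #5 = F1 B3 AB 8F.
Offset 15: leading byte 0x7A = 01111010 → 1-byte char #6 = 7A.
Leading byte 0x7A = 01111010 matches 0xxxxxxx → 1-byte sequence.
Byte 1: 0x7A = 01111010, payload 1111010 (7 bits).
Concatenate: 1111010 = 0x7A (7 bits → U+007A).

U+007A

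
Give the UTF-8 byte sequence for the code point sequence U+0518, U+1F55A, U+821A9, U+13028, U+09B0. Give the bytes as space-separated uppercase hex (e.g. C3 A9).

D4 98 F0 9F 95 9A F2 82 86 A9 F0 93 80 A8 E0 A6 B0

U+0518: 2-byte form → D4 98.
U+1F55A: 4-byte form → F0 9F 95 9A.
U+821A9: 4-byte form → F2 82 86 A9.
U+13028: 4-byte form → F0 93 80 A8.
U+09B0: 3-byte form → E0 A6 B0.
Concatenated (17 bytes): D4 98 F0 9F 95 9A F2 82 86 A9 F0 93 80 A8 E0 A6 B0.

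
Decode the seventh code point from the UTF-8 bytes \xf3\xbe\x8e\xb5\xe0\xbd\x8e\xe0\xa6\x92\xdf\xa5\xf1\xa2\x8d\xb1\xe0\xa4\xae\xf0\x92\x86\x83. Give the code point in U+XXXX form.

Offset 0: leading byte 0xF3 = 11110011 → 4-byte char #1 = F3 BE 8E B5.
Offset 4: leading byte 0xE0 = 11100000 → 3-byte char #2 = E0 BD 8E.
Offset 7: leading byte 0xE0 = 11100000 → 3-byte char #3 = E0 A6 92.
Offset 10: leading byte 0xDF = 11011111 → 2-byte char #4 = DF A5.
Offset 12: leading byte 0xF1 = 11110001 → 4-byte char #5 = F1 A2 8D B1.
Offset 16: leading byte 0xE0 = 11100000 → 3-byte char #6 = E0 A4 AE.
Offset 19: leading byte 0xF0 = 11110000 → 4-byte char #7 = F0 92 86 83.
Leading byte 0xF0 = 11110000 matches 11110xxx → 4-byte sequence.
Byte 1: 0xF0 = 11110000, payload 000 (3 bits).
Byte 2: 0x92 = 10010010 (10xxxxxx ✓), payload 010010.
Byte 3: 0x86 = 10000110 (10xxxxxx ✓), payload 000110.
Byte 4: 0x83 = 10000011 (10xxxxxx ✓), payload 000011.
Concatenate: 000010010000110000011 = 0x12183 (21 bits → U+12183).

U+12183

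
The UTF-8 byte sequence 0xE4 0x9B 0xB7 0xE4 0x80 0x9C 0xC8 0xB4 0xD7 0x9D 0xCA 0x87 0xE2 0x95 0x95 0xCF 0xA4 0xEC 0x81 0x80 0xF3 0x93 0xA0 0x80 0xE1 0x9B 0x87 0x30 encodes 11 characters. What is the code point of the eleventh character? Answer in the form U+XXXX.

U+0030

Offset 0: leading byte 0xE4 = 11100100 → 3-byte char #1 = E4 9B B7.
Offset 3: leading byte 0xE4 = 11100100 → 3-byte char #2 = E4 80 9C.
Offset 6: leading byte 0xC8 = 11001000 → 2-byte char #3 = C8 B4.
Offset 8: leading byte 0xD7 = 11010111 → 2-byte char #4 = D7 9D.
Offset 10: leading byte 0xCA = 11001010 → 2-byte char #5 = CA 87.
Offset 12: leading byte 0xE2 = 11100010 → 3-byte char #6 = E2 95 95.
Offset 15: leading byte 0xCF = 11001111 → 2-byte char #7 = CF A4.
Offset 17: leading byte 0xEC = 11101100 → 3-byte char #8 = EC 81 80.
Offset 20: leading byte 0xF3 = 11110011 → 4-byte char #9 = F3 93 A0 80.
Offset 24: leading byte 0xE1 = 11100001 → 3-byte char #10 = E1 9B 87.
Offset 27: leading byte 0x30 = 00110000 → 1-byte char #11 = 30.
Leading byte 0x30 = 00110000 matches 0xxxxxxx → 1-byte sequence.
Byte 1: 0x30 = 00110000, payload 0110000 (7 bits).
Concatenate: 0110000 = 0x30 (7 bits → U+0030).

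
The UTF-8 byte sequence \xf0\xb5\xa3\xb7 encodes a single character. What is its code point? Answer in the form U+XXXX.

U+358F7

Leading byte 0xF0 = 11110000 matches 11110xxx → 4-byte sequence.
Byte 1: 0xF0 = 11110000, payload 000 (3 bits).
Byte 2: 0xB5 = 10110101 (10xxxxxx ✓), payload 110101.
Byte 3: 0xA3 = 10100011 (10xxxxxx ✓), payload 100011.
Byte 4: 0xB7 = 10110111 (10xxxxxx ✓), payload 110111.
Concatenate: 000110101100011110111 = 0x358F7 (21 bits → U+358F7).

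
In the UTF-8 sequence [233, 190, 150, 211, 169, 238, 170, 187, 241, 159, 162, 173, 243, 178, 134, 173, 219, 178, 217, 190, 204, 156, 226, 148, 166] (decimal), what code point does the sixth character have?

Offset 0: leading byte 0xE9 = 11101001 → 3-byte char #1 = E9 BE 96.
Offset 3: leading byte 0xD3 = 11010011 → 2-byte char #2 = D3 A9.
Offset 5: leading byte 0xEE = 11101110 → 3-byte char #3 = EE AA BB.
Offset 8: leading byte 0xF1 = 11110001 → 4-byte char #4 = F1 9F A2 AD.
Offset 12: leading byte 0xF3 = 11110011 → 4-byte char #5 = F3 B2 86 AD.
Offset 16: leading byte 0xDB = 11011011 → 2-byte char #6 = DB B2.
Leading byte 0xDB = 11011011 matches 110xxxxx → 2-byte sequence.
Byte 1: 0xDB = 11011011, payload 11011 (5 bits).
Byte 2: 0xB2 = 10110010 (10xxxxxx ✓), payload 110010.
Concatenate: 11011110010 = 0x6F2 (11 bits → U+06F2).

U+06F2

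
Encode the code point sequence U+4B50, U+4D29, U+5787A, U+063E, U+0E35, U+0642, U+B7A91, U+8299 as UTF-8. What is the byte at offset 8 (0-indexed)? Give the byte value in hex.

U+4B50 → 3-byte form E4 AD 90 at offsets 0–2.
U+4D29 → 3-byte form E4 B4 A9 at offsets 3–5.
U+5787A → 4-byte form F1 97 A1 BA at offsets 6–9.
Offset 8 falls in char 3's range; it's byte 3 of F1 97 A1 BA = 0xA1.

0xA1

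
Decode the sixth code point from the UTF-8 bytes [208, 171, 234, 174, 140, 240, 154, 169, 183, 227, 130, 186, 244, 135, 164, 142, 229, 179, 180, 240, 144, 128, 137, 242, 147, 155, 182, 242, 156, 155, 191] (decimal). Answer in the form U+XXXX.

U+5CF4

Offset 0: leading byte 0xD0 = 11010000 → 2-byte char #1 = D0 AB.
Offset 2: leading byte 0xEA = 11101010 → 3-byte char #2 = EA AE 8C.
Offset 5: leading byte 0xF0 = 11110000 → 4-byte char #3 = F0 9A A9 B7.
Offset 9: leading byte 0xE3 = 11100011 → 3-byte char #4 = E3 82 BA.
Offset 12: leading byte 0xF4 = 11110100 → 4-byte char #5 = F4 87 A4 8E.
Offset 16: leading byte 0xE5 = 11100101 → 3-byte char #6 = E5 B3 B4.
Leading byte 0xE5 = 11100101 matches 1110xxxx → 3-byte sequence.
Byte 1: 0xE5 = 11100101, payload 0101 (4 bits).
Byte 2: 0xB3 = 10110011 (10xxxxxx ✓), payload 110011.
Byte 3: 0xB4 = 10110100 (10xxxxxx ✓), payload 110100.
Concatenate: 0101110011110100 = 0x5CF4 (16 bits → U+5CF4).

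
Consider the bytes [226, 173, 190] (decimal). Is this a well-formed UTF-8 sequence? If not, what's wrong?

valid

Leading byte 0xE2 = 11100010 → 3-byte form.
Continuation bytes 0xAD=10101101, 0xBE=10111110 all match 10xxxxxx.
Decoded value 0x2B7E is ≥ 0x800 (shortest form) and not a surrogate.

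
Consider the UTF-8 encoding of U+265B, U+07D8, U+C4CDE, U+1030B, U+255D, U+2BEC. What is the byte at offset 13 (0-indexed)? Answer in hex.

0xE2

U+265B → 3-byte form E2 99 9B at offsets 0–2.
U+07D8 → 2-byte form DF 98 at offsets 3–4.
U+C4CDE → 4-byte form F3 84 B3 9E at offsets 5–8.
U+1030B → 4-byte form F0 90 8C 8B at offsets 9–12.
U+255D → 3-byte form E2 95 9D at offsets 13–15.
Offset 13 falls in char 5's range; it's byte 1 of E2 95 9D = 0xE2.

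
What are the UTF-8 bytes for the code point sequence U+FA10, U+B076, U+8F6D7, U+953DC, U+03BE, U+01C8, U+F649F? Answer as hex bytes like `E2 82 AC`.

EF A8 90 EB 81 B6 F2 8F 9B 97 F2 95 8F 9C CE BE C7 88 F3 B6 92 9F

U+FA10: 3-byte form → EF A8 90.
U+B076: 3-byte form → EB 81 B6.
U+8F6D7: 4-byte form → F2 8F 9B 97.
U+953DC: 4-byte form → F2 95 8F 9C.
U+03BE: 2-byte form → CE BE.
U+01C8: 2-byte form → C7 88.
U+F649F: 4-byte form → F3 B6 92 9F.
Concatenated (22 bytes): EF A8 90 EB 81 B6 F2 8F 9B 97 F2 95 8F 9C CE BE C7 88 F3 B6 92 9F.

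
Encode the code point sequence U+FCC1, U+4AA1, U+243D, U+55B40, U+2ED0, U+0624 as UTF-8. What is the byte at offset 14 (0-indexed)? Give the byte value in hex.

U+FCC1 → 3-byte form EF B3 81 at offsets 0–2.
U+4AA1 → 3-byte form E4 AA A1 at offsets 3–5.
U+243D → 3-byte form E2 90 BD at offsets 6–8.
U+55B40 → 4-byte form F1 95 AD 80 at offsets 9–12.
U+2ED0 → 3-byte form E2 BB 90 at offsets 13–15.
Offset 14 falls in char 5's range; it's byte 2 of E2 BB 90 = 0xBB.

0xBB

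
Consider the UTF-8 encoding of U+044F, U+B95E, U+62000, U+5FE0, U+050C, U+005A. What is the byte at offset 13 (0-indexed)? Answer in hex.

U+044F → 2-byte form D1 8F at offsets 0–1.
U+B95E → 3-byte form EB A5 9E at offsets 2–4.
U+62000 → 4-byte form F1 A2 80 80 at offsets 5–8.
U+5FE0 → 3-byte form E5 BF A0 at offsets 9–11.
U+050C → 2-byte form D4 8C at offsets 12–13.
Offset 13 falls in char 5's range; it's byte 2 of D4 8C = 0x8C.

0x8C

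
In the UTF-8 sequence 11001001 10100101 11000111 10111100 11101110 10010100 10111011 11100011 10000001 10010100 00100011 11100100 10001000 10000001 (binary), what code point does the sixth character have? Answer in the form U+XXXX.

U+4201

Offset 0: leading byte 0xC9 = 11001001 → 2-byte char #1 = C9 A5.
Offset 2: leading byte 0xC7 = 11000111 → 2-byte char #2 = C7 BC.
Offset 4: leading byte 0xEE = 11101110 → 3-byte char #3 = EE 94 BB.
Offset 7: leading byte 0xE3 = 11100011 → 3-byte char #4 = E3 81 94.
Offset 10: leading byte 0x23 = 00100011 → 1-byte char #5 = 23.
Offset 11: leading byte 0xE4 = 11100100 → 3-byte char #6 = E4 88 81.
Leading byte 0xE4 = 11100100 matches 1110xxxx → 3-byte sequence.
Byte 1: 0xE4 = 11100100, payload 0100 (4 bits).
Byte 2: 0x88 = 10001000 (10xxxxxx ✓), payload 001000.
Byte 3: 0x81 = 10000001 (10xxxxxx ✓), payload 000001.
Concatenate: 0100001000000001 = 0x4201 (16 bits → U+4201).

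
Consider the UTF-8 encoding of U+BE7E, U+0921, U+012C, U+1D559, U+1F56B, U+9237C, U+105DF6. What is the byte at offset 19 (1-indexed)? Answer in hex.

1-indexed offset 19 is 0-indexed offset 18.
U+BE7E → 3-byte form EB B9 BE at offsets 0–2.
U+0921 → 3-byte form E0 A4 A1 at offsets 3–5.
U+012C → 2-byte form C4 AC at offsets 6–7.
U+1D559 → 4-byte form F0 9D 95 99 at offsets 8–11.
U+1F56B → 4-byte form F0 9F 95 AB at offsets 12–15.
U+9237C → 4-byte form F2 92 8D BC at offsets 16–19.
Offset 18 falls in char 6's range; it's byte 3 of F2 92 8D BC = 0x8D.

0x8D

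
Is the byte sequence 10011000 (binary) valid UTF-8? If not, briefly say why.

Byte 0x98 = 10011000 has the form 10xxxxxx — a continuation byte — but there is no preceding leading byte.

invalid (continuation byte with no leading byte)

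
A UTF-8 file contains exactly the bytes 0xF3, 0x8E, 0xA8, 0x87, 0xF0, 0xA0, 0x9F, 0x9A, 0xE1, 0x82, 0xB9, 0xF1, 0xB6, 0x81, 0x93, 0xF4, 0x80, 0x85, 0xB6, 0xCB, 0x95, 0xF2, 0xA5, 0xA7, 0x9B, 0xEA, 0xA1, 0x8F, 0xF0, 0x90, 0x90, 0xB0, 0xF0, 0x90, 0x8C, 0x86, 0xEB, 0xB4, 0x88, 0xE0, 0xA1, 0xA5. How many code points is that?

12

Byte at offset 0: 0xF3 = 11110011 → 4-byte char (#1). Advance 4.
Byte at offset 4: 0xF0 = 11110000 → 4-byte char (#2). Advance 4.
Byte at offset 8: 0xE1 = 11100001 → 3-byte char (#3). Advance 3.
Byte at offset 11: 0xF1 = 11110001 → 4-byte char (#4). Advance 4.
Byte at offset 15: 0xF4 = 11110100 → 4-byte char (#5). Advance 4.
Byte at offset 19: 0xCB = 11001011 → 2-byte char (#6). Advance 2.
Byte at offset 21: 0xF2 = 11110010 → 4-byte char (#7). Advance 4.
Byte at offset 25: 0xEA = 11101010 → 3-byte char (#8). Advance 3.
Byte at offset 28: 0xF0 = 11110000 → 4-byte char (#9). Advance 4.
Byte at offset 32: 0xF0 = 11110000 → 4-byte char (#10). Advance 4.
Byte at offset 36: 0xEB = 11101011 → 3-byte char (#11). Advance 3.
Byte at offset 39: 0xE0 = 11100000 → 3-byte char (#12). Advance 3.
Reached end at offset 42 after 12 code points.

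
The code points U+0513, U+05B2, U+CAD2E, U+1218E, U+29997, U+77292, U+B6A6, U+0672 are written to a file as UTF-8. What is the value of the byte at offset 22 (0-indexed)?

0xA6

U+0513 → 2-byte form D4 93 at offsets 0–1.
U+05B2 → 2-byte form D6 B2 at offsets 2–3.
U+CAD2E → 4-byte form F3 8A B4 AE at offsets 4–7.
U+1218E → 4-byte form F0 92 86 8E at offsets 8–11.
U+29997 → 4-byte form F0 A9 A6 97 at offsets 12–15.
U+77292 → 4-byte form F1 B7 8A 92 at offsets 16–19.
U+B6A6 → 3-byte form EB 9A A6 at offsets 20–22.
Offset 22 falls in char 7's range; it's byte 3 of EB 9A A6 = 0xA6.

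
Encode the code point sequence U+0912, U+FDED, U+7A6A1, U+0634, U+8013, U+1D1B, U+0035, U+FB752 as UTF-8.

U+0912: 3-byte form → E0 A4 92.
U+FDED: 3-byte form → EF B7 AD.
U+7A6A1: 4-byte form → F1 BA 9A A1.
U+0634: 2-byte form → D8 B4.
U+8013: 3-byte form → E8 80 93.
U+1D1B: 3-byte form → E1 B4 9B.
U+0035: 1-byte form → 35.
U+FB752: 4-byte form → F3 BB 9D 92.
Concatenated (23 bytes): E0 A4 92 EF B7 AD F1 BA 9A A1 D8 B4 E8 80 93 E1 B4 9B 35 F3 BB 9D 92.

E0 A4 92 EF B7 AD F1 BA 9A A1 D8 B4 E8 80 93 E1 B4 9B 35 F3 BB 9D 92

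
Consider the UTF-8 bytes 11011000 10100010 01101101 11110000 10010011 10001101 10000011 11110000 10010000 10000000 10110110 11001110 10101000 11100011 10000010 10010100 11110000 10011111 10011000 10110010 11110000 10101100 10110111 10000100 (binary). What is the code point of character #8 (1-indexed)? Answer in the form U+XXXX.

U+2CDC4

Offset 0: leading byte 0xD8 = 11011000 → 2-byte char #1 = D8 A2.
Offset 2: leading byte 0x6D = 01101101 → 1-byte char #2 = 6D.
Offset 3: leading byte 0xF0 = 11110000 → 4-byte char #3 = F0 93 8D 83.
Offset 7: leading byte 0xF0 = 11110000 → 4-byte char #4 = F0 90 80 B6.
Offset 11: leading byte 0xCE = 11001110 → 2-byte char #5 = CE A8.
Offset 13: leading byte 0xE3 = 11100011 → 3-byte char #6 = E3 82 94.
Offset 16: leading byte 0xF0 = 11110000 → 4-byte char #7 = F0 9F 98 B2.
Offset 20: leading byte 0xF0 = 11110000 → 4-byte char #8 = F0 AC B7 84.
Leading byte 0xF0 = 11110000 matches 11110xxx → 4-byte sequence.
Byte 1: 0xF0 = 11110000, payload 000 (3 bits).
Byte 2: 0xAC = 10101100 (10xxxxxx ✓), payload 101100.
Byte 3: 0xB7 = 10110111 (10xxxxxx ✓), payload 110111.
Byte 4: 0x84 = 10000100 (10xxxxxx ✓), payload 000100.
Concatenate: 000101100110111000100 = 0x2CDC4 (21 bits → U+2CDC4).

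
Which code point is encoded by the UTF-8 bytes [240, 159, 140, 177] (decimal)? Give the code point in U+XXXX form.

Leading byte 0xF0 = 11110000 matches 11110xxx → 4-byte sequence.
Byte 1: 0xF0 = 11110000, payload 000 (3 bits).
Byte 2: 0x9F = 10011111 (10xxxxxx ✓), payload 011111.
Byte 3: 0x8C = 10001100 (10xxxxxx ✓), payload 001100.
Byte 4: 0xB1 = 10110001 (10xxxxxx ✓), payload 110001.
Concatenate: 000011111001100110001 = 0x1F331 (21 bits → U+1F331).

U+1F331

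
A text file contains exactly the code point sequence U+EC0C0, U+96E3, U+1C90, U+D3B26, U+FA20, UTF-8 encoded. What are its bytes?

U+EC0C0: 4-byte form → F3 AC 83 80.
U+96E3: 3-byte form → E9 9B A3.
U+1C90: 3-byte form → E1 B2 90.
U+D3B26: 4-byte form → F3 93 AC A6.
U+FA20: 3-byte form → EF A8 A0.
Concatenated (17 bytes): F3 AC 83 80 E9 9B A3 E1 B2 90 F3 93 AC A6 EF A8 A0.

F3 AC 83 80 E9 9B A3 E1 B2 90 F3 93 AC A6 EF A8 A0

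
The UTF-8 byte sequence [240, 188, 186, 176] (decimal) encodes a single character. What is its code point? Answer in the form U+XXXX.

U+3CEB0

Leading byte 0xF0 = 11110000 matches 11110xxx → 4-byte sequence.
Byte 1: 0xF0 = 11110000, payload 000 (3 bits).
Byte 2: 0xBC = 10111100 (10xxxxxx ✓), payload 111100.
Byte 3: 0xBA = 10111010 (10xxxxxx ✓), payload 111010.
Byte 4: 0xB0 = 10110000 (10xxxxxx ✓), payload 110000.
Concatenate: 000111100111010110000 = 0x3CEB0 (21 bits → U+3CEB0).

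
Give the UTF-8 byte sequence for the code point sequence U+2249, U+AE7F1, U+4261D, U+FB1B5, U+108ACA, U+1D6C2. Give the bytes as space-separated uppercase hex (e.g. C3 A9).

E2 89 89 F2 AE 9F B1 F1 82 98 9D F3 BB 86 B5 F4 88 AB 8A F0 9D 9B 82

U+2249: 3-byte form → E2 89 89.
U+AE7F1: 4-byte form → F2 AE 9F B1.
U+4261D: 4-byte form → F1 82 98 9D.
U+FB1B5: 4-byte form → F3 BB 86 B5.
U+108ACA: 4-byte form → F4 88 AB 8A.
U+1D6C2: 4-byte form → F0 9D 9B 82.
Concatenated (23 bytes): E2 89 89 F2 AE 9F B1 F1 82 98 9D F3 BB 86 B5 F4 88 AB 8A F0 9D 9B 82.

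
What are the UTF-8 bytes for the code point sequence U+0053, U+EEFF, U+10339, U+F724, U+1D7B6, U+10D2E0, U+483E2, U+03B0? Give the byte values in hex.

53 EE BB BF F0 90 8C B9 EF 9C A4 F0 9D 9E B6 F4 8D 8B A0 F1 88 8F A2 CE B0

U+0053: 1-byte form → 53.
U+EEFF: 3-byte form → EE BB BF.
U+10339: 4-byte form → F0 90 8C B9.
U+F724: 3-byte form → EF 9C A4.
U+1D7B6: 4-byte form → F0 9D 9E B6.
U+10D2E0: 4-byte form → F4 8D 8B A0.
U+483E2: 4-byte form → F1 88 8F A2.
U+03B0: 2-byte form → CE B0.
Concatenated (25 bytes): 53 EE BB BF F0 90 8C B9 EF 9C A4 F0 9D 9E B6 F4 8D 8B A0 F1 88 8F A2 CE B0.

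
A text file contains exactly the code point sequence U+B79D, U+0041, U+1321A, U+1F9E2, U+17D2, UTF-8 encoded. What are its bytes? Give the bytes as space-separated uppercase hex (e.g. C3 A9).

U+B79D: 3-byte form → EB 9E 9D.
U+0041: 1-byte form → 41.
U+1321A: 4-byte form → F0 93 88 9A.
U+1F9E2: 4-byte form → F0 9F A7 A2.
U+17D2: 3-byte form → E1 9F 92.
Concatenated (15 bytes): EB 9E 9D 41 F0 93 88 9A F0 9F A7 A2 E1 9F 92.

EB 9E 9D 41 F0 93 88 9A F0 9F A7 A2 E1 9F 92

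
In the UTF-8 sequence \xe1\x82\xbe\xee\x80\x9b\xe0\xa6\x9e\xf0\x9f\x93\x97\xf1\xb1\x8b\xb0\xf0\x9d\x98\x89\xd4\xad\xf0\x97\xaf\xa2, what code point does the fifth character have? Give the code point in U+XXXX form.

U+712F0

Offset 0: leading byte 0xE1 = 11100001 → 3-byte char #1 = E1 82 BE.
Offset 3: leading byte 0xEE = 11101110 → 3-byte char #2 = EE 80 9B.
Offset 6: leading byte 0xE0 = 11100000 → 3-byte char #3 = E0 A6 9E.
Offset 9: leading byte 0xF0 = 11110000 → 4-byte char #4 = F0 9F 93 97.
Offset 13: leading byte 0xF1 = 11110001 → 4-byte char #5 = F1 B1 8B B0.
Leading byte 0xF1 = 11110001 matches 11110xxx → 4-byte sequence.
Byte 1: 0xF1 = 11110001, payload 001 (3 bits).
Byte 2: 0xB1 = 10110001 (10xxxxxx ✓), payload 110001.
Byte 3: 0x8B = 10001011 (10xxxxxx ✓), payload 001011.
Byte 4: 0xB0 = 10110000 (10xxxxxx ✓), payload 110000.
Concatenate: 001110001001011110000 = 0x712F0 (21 bits → U+712F0).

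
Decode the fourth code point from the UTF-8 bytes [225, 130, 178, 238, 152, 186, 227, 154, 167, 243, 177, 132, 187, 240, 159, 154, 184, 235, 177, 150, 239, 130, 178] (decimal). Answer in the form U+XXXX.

Offset 0: leading byte 0xE1 = 11100001 → 3-byte char #1 = E1 82 B2.
Offset 3: leading byte 0xEE = 11101110 → 3-byte char #2 = EE 98 BA.
Offset 6: leading byte 0xE3 = 11100011 → 3-byte char #3 = E3 9A A7.
Offset 9: leading byte 0xF3 = 11110011 → 4-byte char #4 = F3 B1 84 BB.
Leading byte 0xF3 = 11110011 matches 11110xxx → 4-byte sequence.
Byte 1: 0xF3 = 11110011, payload 011 (3 bits).
Byte 2: 0xB1 = 10110001 (10xxxxxx ✓), payload 110001.
Byte 3: 0x84 = 10000100 (10xxxxxx ✓), payload 000100.
Byte 4: 0xBB = 10111011 (10xxxxxx ✓), payload 111011.
Concatenate: 011110001000100111011 = 0xF113B (21 bits → U+F113B).

U+F113B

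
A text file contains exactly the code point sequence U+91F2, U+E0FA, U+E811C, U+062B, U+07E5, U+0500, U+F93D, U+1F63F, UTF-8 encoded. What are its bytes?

E9 87 B2 EE 83 BA F3 A8 84 9C D8 AB DF A5 D4 80 EF A4 BD F0 9F 98 BF

U+91F2: 3-byte form → E9 87 B2.
U+E0FA: 3-byte form → EE 83 BA.
U+E811C: 4-byte form → F3 A8 84 9C.
U+062B: 2-byte form → D8 AB.
U+07E5: 2-byte form → DF A5.
U+0500: 2-byte form → D4 80.
U+F93D: 3-byte form → EF A4 BD.
U+1F63F: 4-byte form → F0 9F 98 BF.
Concatenated (23 bytes): E9 87 B2 EE 83 BA F3 A8 84 9C D8 AB DF A5 D4 80 EF A4 BD F0 9F 98 BF.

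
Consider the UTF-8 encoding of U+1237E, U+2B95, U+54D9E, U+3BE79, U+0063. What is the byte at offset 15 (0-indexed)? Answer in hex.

U+1237E → 4-byte form F0 92 8D BE at offsets 0–3.
U+2B95 → 3-byte form E2 AE 95 at offsets 4–6.
U+54D9E → 4-byte form F1 94 B6 9E at offsets 7–10.
U+3BE79 → 4-byte form F0 BB B9 B9 at offsets 11–14.
U+0063 → 1-byte form 63 at offsets 15–15.
Offset 15 falls in char 5's range; it's byte 1 of 63 = 0x63.

0x63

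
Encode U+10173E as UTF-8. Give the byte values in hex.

U+10173E = 0x10173E = 1054526 decimal. In range U+10000–U+10FFFF → 4-byte form: 11110xxx 10xxxxxx 10xxxxxx 10xxxxxx.
Binary (21 bits): 100000001011100111110.
Split 3+6+6+6: 100 | 000001 | 011100 | 111110.
Byte 1: 11110100 = 0xF4.
Byte 2: 10000001 = 0x81.
Byte 3: 10011100 = 0x9C.
Byte 4: 10111110 = 0xBE.

F4 81 9C BE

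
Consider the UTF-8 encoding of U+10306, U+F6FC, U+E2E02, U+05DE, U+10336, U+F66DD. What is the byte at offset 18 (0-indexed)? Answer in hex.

U+10306 → 4-byte form F0 90 8C 86 at offsets 0–3.
U+F6FC → 3-byte form EF 9B BC at offsets 4–6.
U+E2E02 → 4-byte form F3 A2 B8 82 at offsets 7–10.
U+05DE → 2-byte form D7 9E at offsets 11–12.
U+10336 → 4-byte form F0 90 8C B6 at offsets 13–16.
U+F66DD → 4-byte form F3 B6 9B 9D at offsets 17–20.
Offset 18 falls in char 6's range; it's byte 2 of F3 B6 9B 9D = 0xB6.

0xB6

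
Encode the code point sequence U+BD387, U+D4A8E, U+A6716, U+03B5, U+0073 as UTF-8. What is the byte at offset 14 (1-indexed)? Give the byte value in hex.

1-indexed offset 14 is 0-indexed offset 13.
U+BD387 → 4-byte form F2 BD 8E 87 at offsets 0–3.
U+D4A8E → 4-byte form F3 94 AA 8E at offsets 4–7.
U+A6716 → 4-byte form F2 A6 9C 96 at offsets 8–11.
U+03B5 → 2-byte form CE B5 at offsets 12–13.
Offset 13 falls in char 4's range; it's byte 2 of CE B5 = 0xB5.

0xB5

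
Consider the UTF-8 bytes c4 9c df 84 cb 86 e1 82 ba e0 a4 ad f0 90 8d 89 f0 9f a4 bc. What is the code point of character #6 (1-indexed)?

U+10349

Offset 0: leading byte 0xC4 = 11000100 → 2-byte char #1 = C4 9C.
Offset 2: leading byte 0xDF = 11011111 → 2-byte char #2 = DF 84.
Offset 4: leading byte 0xCB = 11001011 → 2-byte char #3 = CB 86.
Offset 6: leading byte 0xE1 = 11100001 → 3-byte char #4 = E1 82 BA.
Offset 9: leading byte 0xE0 = 11100000 → 3-byte char #5 = E0 A4 AD.
Offset 12: leading byte 0xF0 = 11110000 → 4-byte char #6 = F0 90 8D 89.
Leading byte 0xF0 = 11110000 matches 11110xxx → 4-byte sequence.
Byte 1: 0xF0 = 11110000, payload 000 (3 bits).
Byte 2: 0x90 = 10010000 (10xxxxxx ✓), payload 010000.
Byte 3: 0x8D = 10001101 (10xxxxxx ✓), payload 001101.
Byte 4: 0x89 = 10001001 (10xxxxxx ✓), payload 001001.
Concatenate: 000010000001101001001 = 0x10349 (21 bits → U+10349).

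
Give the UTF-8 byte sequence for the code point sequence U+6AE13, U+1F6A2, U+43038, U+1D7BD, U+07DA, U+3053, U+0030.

F1 AA B8 93 F0 9F 9A A2 F1 83 80 B8 F0 9D 9E BD DF 9A E3 81 93 30

U+6AE13: 4-byte form → F1 AA B8 93.
U+1F6A2: 4-byte form → F0 9F 9A A2.
U+43038: 4-byte form → F1 83 80 B8.
U+1D7BD: 4-byte form → F0 9D 9E BD.
U+07DA: 2-byte form → DF 9A.
U+3053: 3-byte form → E3 81 93.
U+0030: 1-byte form → 30.
Concatenated (22 bytes): F1 AA B8 93 F0 9F 9A A2 F1 83 80 B8 F0 9D 9E BD DF 9A E3 81 93 30.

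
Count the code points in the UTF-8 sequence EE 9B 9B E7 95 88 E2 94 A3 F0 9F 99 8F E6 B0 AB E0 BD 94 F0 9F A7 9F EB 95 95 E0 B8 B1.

Byte at offset 0: 0xEE = 11101110 → 3-byte char (#1). Advance 3.
Byte at offset 3: 0xE7 = 11100111 → 3-byte char (#2). Advance 3.
Byte at offset 6: 0xE2 = 11100010 → 3-byte char (#3). Advance 3.
Byte at offset 9: 0xF0 = 11110000 → 4-byte char (#4). Advance 4.
Byte at offset 13: 0xE6 = 11100110 → 3-byte char (#5). Advance 3.
Byte at offset 16: 0xE0 = 11100000 → 3-byte char (#6). Advance 3.
Byte at offset 19: 0xF0 = 11110000 → 4-byte char (#7). Advance 4.
Byte at offset 23: 0xEB = 11101011 → 3-byte char (#8). Advance 3.
Byte at offset 26: 0xE0 = 11100000 → 3-byte char (#9). Advance 3.
Reached end at offset 29 after 9 code points.

9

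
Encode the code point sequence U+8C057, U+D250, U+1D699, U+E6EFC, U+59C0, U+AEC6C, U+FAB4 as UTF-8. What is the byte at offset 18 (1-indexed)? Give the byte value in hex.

0x80

1-indexed offset 18 is 0-indexed offset 17.
U+8C057 → 4-byte form F2 8C 81 97 at offsets 0–3.
U+D250 → 3-byte form ED 89 90 at offsets 4–6.
U+1D699 → 4-byte form F0 9D 9A 99 at offsets 7–10.
U+E6EFC → 4-byte form F3 A6 BB BC at offsets 11–14.
U+59C0 → 3-byte form E5 A7 80 at offsets 15–17.
Offset 17 falls in char 5's range; it's byte 3 of E5 A7 80 = 0x80.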